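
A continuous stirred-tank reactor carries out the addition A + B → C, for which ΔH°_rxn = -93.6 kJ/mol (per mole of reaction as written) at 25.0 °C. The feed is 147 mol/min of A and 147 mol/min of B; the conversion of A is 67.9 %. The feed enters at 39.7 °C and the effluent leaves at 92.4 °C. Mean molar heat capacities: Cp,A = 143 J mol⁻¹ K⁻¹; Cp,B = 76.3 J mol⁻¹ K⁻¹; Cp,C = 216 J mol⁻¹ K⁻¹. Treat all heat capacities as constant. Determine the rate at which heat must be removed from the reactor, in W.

Extent of reaction ξ = 0.679 × 147 = 99.813 mol/min
Reaction term: ξ·ΔH°_rxn = 99.813 × -93.6 = -9342.5 kJ/min
Sensible, feed 39.7→25 °C: -473.89 kJ/min
Outlet flows (mol/min): A 47.187, B 47.187, C 99.813
Sensible, products 25→92.4 °C: 2150.6 kJ/min
Q = ΔH = -7665.8 kJ/min = -127.76 kW
Heat removed = 127760 W

Q_out = 128000 W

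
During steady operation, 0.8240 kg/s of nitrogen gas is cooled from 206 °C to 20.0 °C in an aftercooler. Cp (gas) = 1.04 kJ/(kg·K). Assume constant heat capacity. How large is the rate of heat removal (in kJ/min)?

Q = ṁ·Cp·ΔT = 0.8240 × 1.04 × (20.0 − 206) = -159.39 kJ/s
Cooling duty = 9563.7 kJ/min

Q_c = 9560 kJ/min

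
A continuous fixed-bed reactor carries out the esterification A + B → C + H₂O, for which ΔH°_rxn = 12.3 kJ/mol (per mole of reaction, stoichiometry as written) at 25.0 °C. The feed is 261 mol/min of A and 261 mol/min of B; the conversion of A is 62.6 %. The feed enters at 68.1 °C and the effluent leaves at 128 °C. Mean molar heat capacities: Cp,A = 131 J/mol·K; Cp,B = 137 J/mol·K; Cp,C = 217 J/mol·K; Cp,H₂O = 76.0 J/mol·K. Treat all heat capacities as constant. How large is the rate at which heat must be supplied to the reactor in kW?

Q_in = 110 kW

Extent of reaction ξ = 0.626 × 261 = 163.39 mol/min
Reaction term: ξ·ΔH°_rxn = 163.39 × 12.3 = 2009.6 kJ/min
Sensible, feed 68.1→25 °C: -3014.8 kJ/min
Outlet flows (mol/min): A 97.614, B 97.614, C 163.39, H₂O 163.39
Sensible, products 25→128 °C: 7625.4 kJ/min
Q = ΔH = 6620.3 kJ/min = 110.34 kW
Heat supplied = 110.34 kW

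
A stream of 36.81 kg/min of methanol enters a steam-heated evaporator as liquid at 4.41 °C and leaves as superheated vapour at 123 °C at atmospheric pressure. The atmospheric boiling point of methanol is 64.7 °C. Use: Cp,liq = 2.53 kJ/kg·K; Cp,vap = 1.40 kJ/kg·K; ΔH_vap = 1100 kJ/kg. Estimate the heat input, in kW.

Q = 819 kW

liquid 4.41→64.7 °C: 152.53 kJ/kg
vaporisation at 64.7 °C: 1100 kJ/kg
vapour 64.7→123 °C: 81.62 kJ/kg
Δh = 152.53 + 1100 + 81.62 = 1334.2 kJ/kg
Q = ṁ·Δh = 36.81 kg/min × 1334.2 kJ/kg = 49110 kJ/min
|Q| = 818.5 kW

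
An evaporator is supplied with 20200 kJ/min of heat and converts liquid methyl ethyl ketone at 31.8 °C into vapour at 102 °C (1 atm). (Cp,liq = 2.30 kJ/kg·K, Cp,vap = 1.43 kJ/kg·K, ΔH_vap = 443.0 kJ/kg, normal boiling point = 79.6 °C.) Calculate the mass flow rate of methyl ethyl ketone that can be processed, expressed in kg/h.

ṁ = 2070 kg/h

Δh = 2.30×(79.6−31.8) + 443.0 + 1.43×(102−79.6) = 584.97 kJ/kg
Q = 20200 kJ/min = 336.67 kJ/s = 1.212e+06 kJ/h
ṁ = Q/Δh = 1.212e+06 / 584.97 = 2071.9 kg/h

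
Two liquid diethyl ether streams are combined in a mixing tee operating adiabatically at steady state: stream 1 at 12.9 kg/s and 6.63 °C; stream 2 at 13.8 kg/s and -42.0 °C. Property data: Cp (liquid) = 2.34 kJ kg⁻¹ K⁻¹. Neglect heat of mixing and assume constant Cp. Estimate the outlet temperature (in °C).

T_out = -18.5 °C

Energy balance with Q = 0: Σ ṁᵢCp,ᵢ(T_out − Tᵢ) = 0
Σ ṁᵢCp,ᵢTᵢ = 12.9×2.34×6.63 + 13.8×2.34×-42.0 = -1156.1
Σ ṁᵢCp,ᵢ = 12.9×2.34 + 13.8×2.34 = 62.478
T_out = -1156.1 / 62.478 = -18.505 °C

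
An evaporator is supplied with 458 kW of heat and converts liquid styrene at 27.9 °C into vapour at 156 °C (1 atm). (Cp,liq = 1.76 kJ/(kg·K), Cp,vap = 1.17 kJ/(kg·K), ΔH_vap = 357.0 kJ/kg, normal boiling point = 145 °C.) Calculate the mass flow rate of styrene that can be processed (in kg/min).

ṁ = 47.7 kg/min

Δh = 1.76×(145−27.9) + 357.0 + 1.17×(156−145) = 575.97 kJ/kg
Q = 458 kW = 458 kJ/s = 27480 kJ/min
ṁ = Q/Δh = 27480 / 575.97 = 47.711 kg/min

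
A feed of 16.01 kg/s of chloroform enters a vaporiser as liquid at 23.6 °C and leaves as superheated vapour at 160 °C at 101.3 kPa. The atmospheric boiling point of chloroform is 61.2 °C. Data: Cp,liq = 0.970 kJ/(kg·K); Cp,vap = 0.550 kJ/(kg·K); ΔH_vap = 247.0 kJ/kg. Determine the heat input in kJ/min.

liquid 23.6→61.2 °C: 36.472 kJ/kg
vaporisation at 61.2 °C: 247 kJ/kg
vapour 61.2→160 °C: 54.34 kJ/kg
Δh = 36.472 + 247 + 54.34 = 337.81 kJ/kg
Q = ṁ·Δh = 16.01 kg/s × 337.81 kJ/kg = 5408.4 kJ/s
|Q| = 5408.4 kW = 324500 kJ/min

Q = 325000 kJ/min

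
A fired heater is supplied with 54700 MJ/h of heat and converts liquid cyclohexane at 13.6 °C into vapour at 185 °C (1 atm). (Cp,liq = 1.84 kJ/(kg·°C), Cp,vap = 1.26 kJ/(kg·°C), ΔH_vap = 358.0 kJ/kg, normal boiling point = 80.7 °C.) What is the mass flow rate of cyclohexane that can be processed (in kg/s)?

ṁ = 24.8 kg/s

Δh = 1.84×(80.7−13.6) + 358.0 + 1.26×(185−80.7) = 612.88 kJ/kg
Q = 54700 MJ/h = 15194 kJ/s = 15194 kJ/s
ṁ = Q/Δh = 15194 / 612.88 = 24.792 kg/s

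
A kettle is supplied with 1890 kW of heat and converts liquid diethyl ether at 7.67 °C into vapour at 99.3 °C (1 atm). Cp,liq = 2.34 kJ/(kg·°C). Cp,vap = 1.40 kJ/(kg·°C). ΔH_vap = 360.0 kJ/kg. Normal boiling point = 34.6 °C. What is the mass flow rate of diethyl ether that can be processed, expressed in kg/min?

Δh = 2.34×(34.6−7.67) + 360.0 + 1.40×(99.3−34.6) = 513.6 kJ/kg
Q = 1890 kW = 1890 kJ/s = 113400 kJ/min
ṁ = Q/Δh = 113400 / 513.6 = 220.8 kg/min

ṁ = 221 kg/min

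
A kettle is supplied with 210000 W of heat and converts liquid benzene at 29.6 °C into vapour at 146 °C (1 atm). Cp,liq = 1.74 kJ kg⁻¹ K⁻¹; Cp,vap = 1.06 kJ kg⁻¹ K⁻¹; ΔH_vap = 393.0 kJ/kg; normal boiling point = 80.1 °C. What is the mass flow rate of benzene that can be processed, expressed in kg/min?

Δh = 1.74×(80.1−29.6) + 393.0 + 1.06×(146−80.1) = 550.72 kJ/kg
Q = 210000 W = 210 kJ/s = 12600 kJ/min
ṁ = Q/Δh = 12600 / 550.72 = 22.879 kg/min

ṁ = 22.9 kg/min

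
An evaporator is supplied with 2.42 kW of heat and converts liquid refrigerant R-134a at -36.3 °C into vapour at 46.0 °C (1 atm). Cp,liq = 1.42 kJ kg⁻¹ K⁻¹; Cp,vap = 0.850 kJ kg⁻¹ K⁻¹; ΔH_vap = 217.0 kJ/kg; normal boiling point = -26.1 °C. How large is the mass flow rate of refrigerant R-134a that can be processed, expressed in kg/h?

Δh = 1.42×(-26.1−-36.3) + 217.0 + 0.850×(46.0−-26.1) = 292.77 kJ/kg
Q = 2.42 kW = 2.42 kJ/s = 8712 kJ/h
ṁ = Q/Δh = 8712 / 292.77 = 29.757 kg/h

ṁ = 29.8 kg/h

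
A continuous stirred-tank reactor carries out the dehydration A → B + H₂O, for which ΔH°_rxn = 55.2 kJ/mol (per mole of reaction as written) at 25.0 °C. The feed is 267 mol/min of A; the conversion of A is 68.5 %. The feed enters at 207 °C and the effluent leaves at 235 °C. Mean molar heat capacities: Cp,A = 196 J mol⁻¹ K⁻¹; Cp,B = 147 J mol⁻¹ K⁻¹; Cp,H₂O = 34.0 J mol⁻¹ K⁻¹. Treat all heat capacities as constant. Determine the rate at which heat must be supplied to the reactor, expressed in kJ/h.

Q_in = 659000 kJ/h

Extent of reaction ξ = 0.685 × 267 = 182.9 mol/min
Reaction term: ξ·ΔH°_rxn = 182.9 × 55.2 = 10096 kJ/min
Sensible, feed 207→25 °C: -9524.4 kJ/min
Outlet flows (mol/min): A 84.105, B 182.9, H₂O 182.9
Sensible, products 25→235 °C: 10414 kJ/min
Q = ΔH = 10985 kJ/min = 183.08 kW
Heat supplied = 659100 kJ/h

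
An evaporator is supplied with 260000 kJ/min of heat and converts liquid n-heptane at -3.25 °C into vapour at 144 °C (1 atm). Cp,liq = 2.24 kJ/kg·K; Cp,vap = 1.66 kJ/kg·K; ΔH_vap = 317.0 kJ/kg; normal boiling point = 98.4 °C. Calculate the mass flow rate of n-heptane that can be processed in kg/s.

Δh = 2.24×(98.4−-3.25) + 317.0 + 1.66×(144−98.4) = 620.39 kJ/kg
Q = 260000 kJ/min = 4333.3 kJ/s = 4333.3 kJ/s
ṁ = Q/Δh = 4333.3 / 620.39 = 6.9848 kg/s

ṁ = 6.98 kg/s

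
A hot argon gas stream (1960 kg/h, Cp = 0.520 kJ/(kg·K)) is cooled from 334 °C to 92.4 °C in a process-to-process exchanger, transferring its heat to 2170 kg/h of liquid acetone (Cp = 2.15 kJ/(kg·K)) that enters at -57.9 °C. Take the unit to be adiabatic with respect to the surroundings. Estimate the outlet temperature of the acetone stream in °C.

Heat released by hot stream: Q = 1960 × 0.520 × (334 − 92.4) = 246240 kJ/h
Energy balance on cold side (adiabatic exchanger): Q = ṁ_c·Cp_c·(T_c,out − T_c,in)
T_c,out = -57.9 + 246240/(2170 × 2.15) = -5.1214 °C

T_c,out = -5.12 °C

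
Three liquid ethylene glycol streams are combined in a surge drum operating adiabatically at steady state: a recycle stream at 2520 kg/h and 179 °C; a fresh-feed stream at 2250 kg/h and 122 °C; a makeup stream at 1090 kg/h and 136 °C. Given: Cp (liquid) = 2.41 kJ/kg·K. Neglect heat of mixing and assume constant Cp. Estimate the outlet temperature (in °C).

T_out = 149 °C

Adiabatic, steady state ⇒ Σ ṁᵢCp,ᵢ(T_out − Tᵢ) = 0
Σ ṁᵢCp,ᵢTᵢ = 2520×2.41×179 + 2250×2.41×122 + 1090×2.41×136 = 2.1059e+06
Σ ṁᵢCp,ᵢ = 2520×2.41 + 2250×2.41 + 1090×2.41 = 14123
T_out = 2.1059e+06 / 14123 = 149.12 °C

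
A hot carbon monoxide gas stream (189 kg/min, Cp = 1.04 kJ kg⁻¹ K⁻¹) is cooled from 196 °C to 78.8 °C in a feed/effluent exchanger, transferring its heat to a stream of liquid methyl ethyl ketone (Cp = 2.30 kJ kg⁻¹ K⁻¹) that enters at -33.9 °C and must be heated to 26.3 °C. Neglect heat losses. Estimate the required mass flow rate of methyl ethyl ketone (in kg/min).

Heat released by hot stream: Q = 189 × 1.04 × (196 − 78.8) = 23037 kJ/min
Energy balance on cold side (adiabatic exchanger): Q = ṁ_c·Cp_c·(T_c,out − T_c,in)
ṁ_c = 23037 / [2.30 × (26.3 − -33.9)] = 166.38 kg/min

ṁ_c = 166 kg/min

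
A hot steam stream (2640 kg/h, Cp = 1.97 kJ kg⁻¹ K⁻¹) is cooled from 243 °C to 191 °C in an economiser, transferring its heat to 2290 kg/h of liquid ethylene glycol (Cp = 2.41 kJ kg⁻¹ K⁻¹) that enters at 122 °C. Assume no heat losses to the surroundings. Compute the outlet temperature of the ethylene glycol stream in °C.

T_c,out = 171 °C

Heat released by hot stream: Q = 2640 × 1.97 × (243 − 191) = 270440 kJ/h
Energy balance on cold side (adiabatic exchanger): Q = ṁ_c·Cp_c·(T_c,out − T_c,in)
T_c,out = 122 + 270440/(2290 × 2.41) = 171 °C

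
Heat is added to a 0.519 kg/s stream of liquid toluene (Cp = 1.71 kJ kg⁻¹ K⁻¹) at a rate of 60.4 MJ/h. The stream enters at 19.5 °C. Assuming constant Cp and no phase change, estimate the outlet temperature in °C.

T_out = 38.4 °C

Q = 60.4 MJ/h = 16.778 kJ/s
ΔT = Q/(ṁ·Cp) = 16.778/(0.519×1.71) = 18.905 K
T_out = 19.5 + 18.905 = 38.405 °C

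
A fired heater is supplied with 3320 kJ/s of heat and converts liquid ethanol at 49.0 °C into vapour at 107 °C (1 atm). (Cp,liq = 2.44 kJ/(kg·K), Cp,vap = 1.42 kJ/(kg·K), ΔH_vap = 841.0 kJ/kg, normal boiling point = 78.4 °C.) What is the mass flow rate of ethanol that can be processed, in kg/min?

Δh = 2.44×(78.4−49.0) + 841.0 + 1.42×(107−78.4) = 953.35 kJ/kg
Q = 3320 kJ/s = 3320 kJ/s = 199200 kJ/min
ṁ = Q/Δh = 199200 / 953.35 = 208.95 kg/min

ṁ = 209 kg/min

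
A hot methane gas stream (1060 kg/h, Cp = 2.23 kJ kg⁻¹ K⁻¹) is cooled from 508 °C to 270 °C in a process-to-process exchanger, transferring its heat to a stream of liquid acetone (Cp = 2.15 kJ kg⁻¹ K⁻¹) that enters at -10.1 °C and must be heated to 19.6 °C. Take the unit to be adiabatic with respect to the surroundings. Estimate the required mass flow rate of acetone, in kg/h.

ṁ_c = 8810 kg/h

Heat released by hot stream: Q = 1060 × 2.23 × (508 − 270) = 562580 kJ/h
Energy balance on cold side (adiabatic exchanger): Q = ṁ_c·Cp_c·(T_c,out − T_c,in)
ṁ_c = 562580 / [2.15 × (19.6 − -10.1)] = 8810.3 kg/h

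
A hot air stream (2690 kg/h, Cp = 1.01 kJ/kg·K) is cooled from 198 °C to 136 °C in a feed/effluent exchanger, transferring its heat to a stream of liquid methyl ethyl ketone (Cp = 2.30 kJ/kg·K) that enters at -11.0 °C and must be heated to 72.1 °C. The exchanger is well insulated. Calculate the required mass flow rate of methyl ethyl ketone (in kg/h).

Heat released by hot stream: Q = 2690 × 1.01 × (198 − 136) = 168450 kJ/h
Energy balance on cold side (adiabatic exchanger): Q = ṁ_c·Cp_c·(T_c,out − T_c,in)
ṁ_c = 168450 / [2.30 × (72.1 − -11.0)] = 881.33 kg/h

ṁ_c = 881 kg/h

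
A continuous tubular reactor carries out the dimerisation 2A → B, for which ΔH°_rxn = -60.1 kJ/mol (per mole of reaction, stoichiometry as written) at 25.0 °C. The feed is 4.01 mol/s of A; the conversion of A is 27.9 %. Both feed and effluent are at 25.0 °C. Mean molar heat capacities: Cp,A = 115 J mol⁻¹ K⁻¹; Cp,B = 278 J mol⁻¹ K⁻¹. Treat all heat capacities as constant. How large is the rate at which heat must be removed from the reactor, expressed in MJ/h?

Q_out = 121 MJ/h

Extent of reaction ξ = 0.279 × 4.01 / 2 = 0.55939 mol/s
Reaction term: ξ·ΔH°_rxn = 0.55939 × -60.1 = -33.62 kJ/s
Q = ΔH = -33.62 kJ/s = -33.62 kW
Heat removed = 121.03 MJ/h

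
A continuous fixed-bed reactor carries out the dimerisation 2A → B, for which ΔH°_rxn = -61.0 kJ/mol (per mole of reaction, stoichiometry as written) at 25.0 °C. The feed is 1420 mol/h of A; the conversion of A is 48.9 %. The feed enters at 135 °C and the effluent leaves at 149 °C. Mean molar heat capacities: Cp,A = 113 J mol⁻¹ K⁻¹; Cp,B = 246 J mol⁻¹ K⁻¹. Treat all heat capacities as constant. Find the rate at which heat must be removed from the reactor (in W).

Extent of reaction ξ = 0.489 × 1420 / 2 = 347.19 mol/h
Reaction term: ξ·ΔH°_rxn = 347.19 × -61.0 = -21179 kJ/h
Sensible, feed 135→25 °C: -17651 kJ/h
Outlet flows (mol/h): A 725.62, B 347.19
Sensible, products 25→149 °C: 20758 kJ/h
Q = ΔH = -18071 kJ/h = -5.0198 kW
Heat removed = 5019.8 W

Q_out = 5020 W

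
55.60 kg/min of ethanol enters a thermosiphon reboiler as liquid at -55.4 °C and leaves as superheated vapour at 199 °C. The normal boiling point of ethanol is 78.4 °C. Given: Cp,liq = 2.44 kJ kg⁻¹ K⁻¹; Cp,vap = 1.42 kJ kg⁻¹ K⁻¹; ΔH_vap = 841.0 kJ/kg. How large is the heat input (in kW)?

Q = 1240 kW

liquid -55.4→78.4 °C: 326.47 kJ/kg
vaporisation at 78.4 °C: 841 kJ/kg
vapour 78.4→199 °C: 171.25 kJ/kg
Δh = 326.47 + 841 + 171.25 = 1338.7 kJ/kg
Q = ṁ·Δh = 55.60 kg/min × 1338.7 kJ/kg = 74433 kJ/min
|Q| = 1240.6 kW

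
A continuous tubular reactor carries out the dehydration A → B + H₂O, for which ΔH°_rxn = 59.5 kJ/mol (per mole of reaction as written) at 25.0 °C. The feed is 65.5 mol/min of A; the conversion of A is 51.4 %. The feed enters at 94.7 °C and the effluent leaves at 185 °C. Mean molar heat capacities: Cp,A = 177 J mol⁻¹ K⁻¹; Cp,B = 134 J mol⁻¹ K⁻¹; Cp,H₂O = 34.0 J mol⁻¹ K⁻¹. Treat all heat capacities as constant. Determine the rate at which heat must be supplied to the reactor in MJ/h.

Extent of reaction ξ = 0.514 × 65.5 = 33.667 mol/min
Reaction term: ξ·ΔH°_rxn = 33.667 × 59.5 = 2003.2 kJ/min
Sensible, feed 94.7→25 °C: -808.07 kJ/min
Outlet flows (mol/min): A 31.833, B 33.667, H₂O 33.667
Sensible, products 25→185 °C: 1806.5 kJ/min
Q = ΔH = 3001.6 kJ/min = 50.027 kW
Heat supplied = 180.1 MJ/h

Q_in = 180 MJ/h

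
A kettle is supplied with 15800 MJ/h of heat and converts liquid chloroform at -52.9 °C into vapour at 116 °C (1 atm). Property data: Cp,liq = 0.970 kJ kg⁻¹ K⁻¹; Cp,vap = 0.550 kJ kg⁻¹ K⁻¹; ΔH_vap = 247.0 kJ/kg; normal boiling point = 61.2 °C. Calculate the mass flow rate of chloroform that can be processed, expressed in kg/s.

ṁ = 11.3 kg/s

Δh = 0.970×(61.2−-52.9) + 247.0 + 0.550×(116−61.2) = 387.82 kJ/kg
Q = 15800 MJ/h = 4388.9 kJ/s = 4388.9 kJ/s
ṁ = Q/Δh = 4388.9 / 387.82 = 11.317 kg/s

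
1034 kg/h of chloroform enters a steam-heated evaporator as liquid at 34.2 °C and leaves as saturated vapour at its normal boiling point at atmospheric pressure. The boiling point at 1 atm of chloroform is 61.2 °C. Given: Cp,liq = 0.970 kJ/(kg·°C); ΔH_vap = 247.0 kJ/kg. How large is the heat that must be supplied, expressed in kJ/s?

Q = 78.5 kJ/s

liquid 34.2→61.2 °C: 26.19 kJ/kg
vaporisation at 61.2 °C: 247 kJ/kg
Δh = 26.19 + 247 = 273.19 kJ/kg
Q = ṁ·Δh = 1034 kg/h × 273.19 kJ/kg = 282480 kJ/h
|Q| = 78.466 kW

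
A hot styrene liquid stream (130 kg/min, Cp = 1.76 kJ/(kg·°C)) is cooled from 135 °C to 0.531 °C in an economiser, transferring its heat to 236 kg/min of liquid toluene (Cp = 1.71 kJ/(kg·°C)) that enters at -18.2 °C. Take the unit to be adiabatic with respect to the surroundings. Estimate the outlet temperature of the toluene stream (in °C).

T_c,out = 58.0 °C

Heat released by hot stream: Q = 130 × 1.76 × (135 − 0.531) = 30767 kJ/min
Energy balance on cold side (adiabatic exchanger): Q = ṁ_c·Cp_c·(T_c,out − T_c,in)
T_c,out = -18.2 + 30767/(236 × 1.71) = 58.038 °C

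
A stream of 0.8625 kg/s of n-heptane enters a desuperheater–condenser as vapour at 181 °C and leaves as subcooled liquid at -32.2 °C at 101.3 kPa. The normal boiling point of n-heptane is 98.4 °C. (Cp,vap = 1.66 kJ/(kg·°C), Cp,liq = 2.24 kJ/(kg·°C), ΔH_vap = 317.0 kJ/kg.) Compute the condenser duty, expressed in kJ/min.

Q_c = 38600 kJ/min

vapour 181→98.4 °C: -137.12 kJ/kg
condensation at 98.4 °C: -317 kJ/kg
liquid 98.4→-32.2 °C: -292.54 kJ/kg
Δh = -137.12 + -317 + -292.54 = -746.66 kJ/kg
Q = ṁ·Δh = 0.8625 kg/s × -746.66 kJ/kg = -643.99 kJ/s
|Q| = 643.99 kW = 38640 kJ/min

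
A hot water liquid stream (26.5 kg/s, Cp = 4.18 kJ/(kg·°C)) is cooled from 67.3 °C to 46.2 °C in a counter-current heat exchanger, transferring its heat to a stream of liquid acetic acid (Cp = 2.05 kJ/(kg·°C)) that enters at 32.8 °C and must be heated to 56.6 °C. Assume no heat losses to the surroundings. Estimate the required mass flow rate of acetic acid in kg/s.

ṁ_c = 47.9 kg/s

Heat released by hot stream: Q = 26.5 × 4.18 × (67.3 − 46.2) = 2337.2 kJ/s
Energy balance on cold side (adiabatic exchanger): Q = ṁ_c·Cp_c·(T_c,out − T_c,in)
ṁ_c = 2337.2 / [2.05 × (56.6 − 32.8)] = 47.904 kg/s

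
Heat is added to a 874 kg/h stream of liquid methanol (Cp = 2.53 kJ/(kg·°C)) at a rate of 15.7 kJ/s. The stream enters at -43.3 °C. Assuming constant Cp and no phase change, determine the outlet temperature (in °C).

Q = 15.7 kJ/s = 56520 kJ/h
ΔT = Q/(ṁ·Cp) = 56520/(874×2.53) = 25.561 K
T_out = -43.3 + 25.561 = -17.739 °C

T_out = -17.7 °C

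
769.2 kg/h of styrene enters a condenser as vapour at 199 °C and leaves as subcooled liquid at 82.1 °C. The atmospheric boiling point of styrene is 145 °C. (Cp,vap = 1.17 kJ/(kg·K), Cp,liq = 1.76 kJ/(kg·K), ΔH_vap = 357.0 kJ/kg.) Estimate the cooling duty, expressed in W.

Q_c = 113000 W

vapour 199→145 °C: -63.18 kJ/kg
condensation at 145 °C: -357 kJ/kg
liquid 145→82.1 °C: -110.7 kJ/kg
Δh = -63.18 + -357 + -110.7 = -530.88 kJ/kg
Q = ṁ·Δh = 769.2 kg/h × -530.88 kJ/kg = -408360 kJ/h
|Q| = 113.43 kW = 113430 W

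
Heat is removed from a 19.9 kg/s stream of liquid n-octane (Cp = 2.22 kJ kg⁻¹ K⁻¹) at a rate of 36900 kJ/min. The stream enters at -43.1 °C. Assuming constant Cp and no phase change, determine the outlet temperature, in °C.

T_out = -57.0 °C

Q = 36900 kJ/min = 615 kJ/s
ΔT = Q/(ṁ·Cp) = 615/(19.9×2.22) = 13.921 K
T_out = -43.1 − 13.921 = -57.021 °C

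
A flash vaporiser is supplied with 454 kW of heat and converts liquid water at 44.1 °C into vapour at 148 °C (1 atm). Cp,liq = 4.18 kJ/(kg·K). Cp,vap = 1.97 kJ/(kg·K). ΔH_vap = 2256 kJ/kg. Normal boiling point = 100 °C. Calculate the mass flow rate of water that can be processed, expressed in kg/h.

ṁ = 632 kg/h

Δh = 4.18×(100−44.1) + 2256 + 1.97×(148−100) = 2584.2 kJ/kg
Q = 454 kW = 454 kJ/s = 1.6344e+06 kJ/h
ṁ = Q/Δh = 1.6344e+06 / 2584.2 = 632.45 kg/h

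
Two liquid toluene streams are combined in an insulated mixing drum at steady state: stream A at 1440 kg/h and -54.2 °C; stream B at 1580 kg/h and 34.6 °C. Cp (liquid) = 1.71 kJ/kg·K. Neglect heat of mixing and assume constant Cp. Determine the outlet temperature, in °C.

No heat crosses the boundary, so H_out = H_in.
Σ ṁᵢCp,ᵢTᵢ = 1440×1.71×-54.2 + 1580×1.71×34.6 = -39980
Σ ṁᵢCp,ᵢ = 1440×1.71 + 1580×1.71 = 5164.2
T_out = -39980 / 5164.2 = -7.7417 °C

T_out = -7.74 °C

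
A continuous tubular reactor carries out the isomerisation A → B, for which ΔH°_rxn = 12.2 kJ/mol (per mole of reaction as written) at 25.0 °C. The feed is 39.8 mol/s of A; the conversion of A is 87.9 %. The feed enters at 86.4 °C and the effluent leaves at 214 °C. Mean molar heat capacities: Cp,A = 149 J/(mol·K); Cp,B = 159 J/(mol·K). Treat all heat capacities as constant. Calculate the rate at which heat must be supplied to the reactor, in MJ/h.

Extent of reaction ξ = 0.879 × 39.8 = 34.984 mol/s
Reaction term: ξ·ΔH°_rxn = 34.984 × 12.2 = 426.81 kJ/s
Sensible, feed 86.4→25 °C: -364.11 kJ/s
Outlet flows (mol/s): A 4.8158, B 34.984
Sensible, products 25→214 °C: 1186.9 kJ/s
Q = ΔH = 1249.6 kJ/s = 1249.6 kW
Heat supplied = 4498.6 MJ/h

Q_in = 4500 MJ/h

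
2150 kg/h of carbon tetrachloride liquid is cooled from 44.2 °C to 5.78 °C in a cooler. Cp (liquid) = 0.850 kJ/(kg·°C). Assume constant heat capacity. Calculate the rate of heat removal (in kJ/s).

Q = ṁ·Cp·ΔT = 2150 × 0.850 × (5.78 − 44.2) = -70213 kJ/h
Converting: 70213 / 3600 s = 19.503 kW

Q_c = 19.5 kJ/s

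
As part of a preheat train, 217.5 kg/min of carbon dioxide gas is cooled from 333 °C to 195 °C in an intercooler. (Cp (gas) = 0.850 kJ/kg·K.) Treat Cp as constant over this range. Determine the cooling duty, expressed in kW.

Q = ṁ·Cp·ΔT = 217.5 × 0.850 × (195 − 333) = -25513 kJ/min
Converting: 25513 / 60 s = 425.21 kW

Q_c = 425 kW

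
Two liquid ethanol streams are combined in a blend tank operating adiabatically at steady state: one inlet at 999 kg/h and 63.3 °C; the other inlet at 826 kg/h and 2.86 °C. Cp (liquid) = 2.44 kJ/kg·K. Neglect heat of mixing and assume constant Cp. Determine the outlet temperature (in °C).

T_out = 35.9 °C

No heat crosses the boundary, so H_out = H_in.
T_out = Σ ṁᵢCp,ᵢTᵢ / Σ ṁᵢCp,ᵢ
      = 160060 / 4453 = 35.945 °C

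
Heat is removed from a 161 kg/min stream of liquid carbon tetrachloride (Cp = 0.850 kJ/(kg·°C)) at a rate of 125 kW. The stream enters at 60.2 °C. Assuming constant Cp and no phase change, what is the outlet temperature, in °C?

Q = 125 kW = 7500 kJ/min
ΔT = Q/(ṁ·Cp) = 7500/(161×0.850) = 54.805 K
T_out = 60.2 − 54.805 = 5.3955 °C

T_out = 5.40 °C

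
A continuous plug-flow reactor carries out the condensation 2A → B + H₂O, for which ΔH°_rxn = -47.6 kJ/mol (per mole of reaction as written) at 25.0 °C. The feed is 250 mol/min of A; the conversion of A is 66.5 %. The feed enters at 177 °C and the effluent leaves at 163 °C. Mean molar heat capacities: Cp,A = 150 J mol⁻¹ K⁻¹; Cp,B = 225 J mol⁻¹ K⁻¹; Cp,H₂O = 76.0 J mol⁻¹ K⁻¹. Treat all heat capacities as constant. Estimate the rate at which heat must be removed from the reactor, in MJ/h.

Extent of reaction ξ = 0.665 × 250 / 2 = 83.125 mol/min
Reaction term: ξ·ΔH°_rxn = 83.125 × -47.6 = -3956.8 kJ/min
Sensible, feed 177→25 °C: -5700 kJ/min
Outlet flows (mol/min): A 83.75, B 83.125, H₂O 83.125
Sensible, products 25→163 °C: 5186.5 kJ/min
Q = ΔH = -4470.3 kJ/min = -74.505 kW
Heat removed = 268.22 MJ/h

Q_out = 268 MJ/h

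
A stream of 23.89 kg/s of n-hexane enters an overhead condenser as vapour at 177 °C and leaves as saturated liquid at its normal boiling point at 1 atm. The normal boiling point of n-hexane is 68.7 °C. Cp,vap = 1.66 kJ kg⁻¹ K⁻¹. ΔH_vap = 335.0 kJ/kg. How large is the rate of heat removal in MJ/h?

Q_c = 44300 MJ/h

vapour 177→68.7 °C: -179.78 kJ/kg
condensation at 68.7 °C: -335 kJ/kg
Δh = -179.78 + -335 = -514.78 kJ/kg
Q = ṁ·Δh = 23.89 kg/s × -514.78 kJ/kg = -12298 kJ/s
|Q| = 12298 kW = 44273 MJ/h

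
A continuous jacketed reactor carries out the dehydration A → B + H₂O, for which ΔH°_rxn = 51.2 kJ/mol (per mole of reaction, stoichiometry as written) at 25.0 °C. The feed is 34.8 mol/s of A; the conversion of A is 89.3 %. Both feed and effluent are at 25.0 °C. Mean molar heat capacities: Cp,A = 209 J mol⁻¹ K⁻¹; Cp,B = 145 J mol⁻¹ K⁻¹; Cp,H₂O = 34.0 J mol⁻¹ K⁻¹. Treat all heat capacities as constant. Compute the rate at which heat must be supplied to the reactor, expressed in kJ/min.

Extent of reaction ξ = 0.893 × 34.8 = 31.076 mol/s
Reaction term: ξ·ΔH°_rxn = 31.076 × 51.2 = 1591.1 kJ/s
Q = ΔH = 1591.1 kJ/s = 1591.1 kW
Heat supplied = 95467 kJ/min

Q_in = 95500 kJ/min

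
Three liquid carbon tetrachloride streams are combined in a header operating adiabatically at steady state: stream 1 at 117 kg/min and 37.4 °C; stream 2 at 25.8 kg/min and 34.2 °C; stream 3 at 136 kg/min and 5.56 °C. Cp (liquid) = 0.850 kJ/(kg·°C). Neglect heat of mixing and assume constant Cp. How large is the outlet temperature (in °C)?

Energy balance with Q = 0: Σ ṁᵢCp,ᵢ(T_out − Tᵢ) = 0
Σ ṁᵢCp,ᵢTᵢ = 117×0.850×37.4 + 25.8×0.850×34.2 + 136×0.850×5.56 = 5112.2
Σ ṁᵢCp,ᵢ = 117×0.850 + 25.8×0.850 + 136×0.850 = 236.98
T_out = 5112.2 / 236.98 = 21.572 °C

T_out = 21.6 °C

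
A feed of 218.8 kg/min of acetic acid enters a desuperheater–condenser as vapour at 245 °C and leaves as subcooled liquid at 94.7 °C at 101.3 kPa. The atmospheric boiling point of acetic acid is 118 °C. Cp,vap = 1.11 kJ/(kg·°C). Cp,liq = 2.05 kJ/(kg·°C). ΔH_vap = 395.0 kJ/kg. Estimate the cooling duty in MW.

vapour 245→118 °C: -140.97 kJ/kg
condensation at 118 °C: -395 kJ/kg
liquid 118→94.7 °C: -47.765 kJ/kg
Δh = -140.97 + -395 + -47.765 = -583.74 kJ/kg
Q = ṁ·Δh = 218.8 kg/min × -583.74 kJ/kg = -127720 kJ/min
|Q| = 2128.7 kW = 2.1287 MW

Q_c = 2.13 MW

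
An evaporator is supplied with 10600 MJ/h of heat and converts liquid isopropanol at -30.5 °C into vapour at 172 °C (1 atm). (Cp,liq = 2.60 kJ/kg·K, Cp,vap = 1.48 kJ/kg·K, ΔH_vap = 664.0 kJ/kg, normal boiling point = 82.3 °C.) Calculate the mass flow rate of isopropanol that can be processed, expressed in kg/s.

ṁ = 2.70 kg/s

Δh = 2.60×(82.3−-30.5) + 664.0 + 1.48×(172−82.3) = 1090 kJ/kg
Q = 10600 MJ/h = 2944.4 kJ/s = 2944.4 kJ/s
ṁ = Q/Δh = 2944.4 / 1090 = 2.7012 kg/s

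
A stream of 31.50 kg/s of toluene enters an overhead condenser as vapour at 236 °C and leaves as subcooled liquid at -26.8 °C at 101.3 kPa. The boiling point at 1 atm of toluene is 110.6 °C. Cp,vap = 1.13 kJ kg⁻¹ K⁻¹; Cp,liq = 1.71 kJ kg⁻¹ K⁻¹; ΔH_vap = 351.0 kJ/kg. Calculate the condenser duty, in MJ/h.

Q_c = 82500 MJ/h

vapour 236→110.6 °C: -141.7 kJ/kg
condensation at 110.6 °C: -351 kJ/kg
liquid 110.6→-26.8 °C: -234.95 kJ/kg
Δh = -141.7 + -351 + -234.95 = -727.66 kJ/kg
Q = ṁ·Δh = 31.50 kg/s × -727.66 kJ/kg = -22921 kJ/s
|Q| = 22921 kW = 82516 MJ/h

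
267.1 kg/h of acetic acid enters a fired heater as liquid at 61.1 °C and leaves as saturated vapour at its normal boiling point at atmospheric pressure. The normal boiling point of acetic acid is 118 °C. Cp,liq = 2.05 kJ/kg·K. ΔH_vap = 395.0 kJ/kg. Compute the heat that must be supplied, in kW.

Q = 38.0 kW

liquid 61.1→118 °C: 116.64 kJ/kg
vaporisation at 118 °C: 395 kJ/kg
Δh = 116.64 + 395 = 511.64 kJ/kg
Q = ṁ·Δh = 267.1 kg/h × 511.64 kJ/kg = 136660 kJ/h
|Q| = 37.961 kW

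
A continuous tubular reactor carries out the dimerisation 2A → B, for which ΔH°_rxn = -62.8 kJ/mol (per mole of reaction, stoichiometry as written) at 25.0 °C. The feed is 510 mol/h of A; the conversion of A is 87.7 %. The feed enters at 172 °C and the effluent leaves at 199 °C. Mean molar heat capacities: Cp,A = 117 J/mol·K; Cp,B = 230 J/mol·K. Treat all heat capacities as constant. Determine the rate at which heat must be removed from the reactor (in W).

Extent of reaction ξ = 0.877 × 510 / 2 = 223.63 mol/h
Reaction term: ξ·ΔH°_rxn = 223.63 × -62.8 = -14044 kJ/h
Sensible, feed 172→25 °C: -8771.5 kJ/h
Outlet flows (mol/h): A 62.73, B 223.63
Sensible, products 25→199 °C: 10227 kJ/h
Q = ΔH = -12589 kJ/h = -3.4969 kW
Heat removed = 3496.9 W

Q_out = 3500 W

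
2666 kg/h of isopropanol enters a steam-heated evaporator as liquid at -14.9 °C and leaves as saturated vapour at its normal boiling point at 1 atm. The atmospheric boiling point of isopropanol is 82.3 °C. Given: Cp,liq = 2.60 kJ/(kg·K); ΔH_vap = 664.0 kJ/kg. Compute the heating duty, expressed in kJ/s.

liquid -14.9→82.3 °C: 252.72 kJ/kg
vaporisation at 82.3 °C: 664 kJ/kg
Δh = 252.72 + 664 = 916.72 kJ/kg
Q = ṁ·Δh = 2666 kg/h × 916.72 kJ/kg = 2.444e+06 kJ/h
|Q| = 678.88 kW

Q = 679 kJ/s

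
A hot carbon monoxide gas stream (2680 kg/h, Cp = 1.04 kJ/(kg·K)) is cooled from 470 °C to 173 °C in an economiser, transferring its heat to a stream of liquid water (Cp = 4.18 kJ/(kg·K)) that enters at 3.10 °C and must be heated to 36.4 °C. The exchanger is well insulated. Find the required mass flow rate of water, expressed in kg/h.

ṁ_c = 5950 kg/h

Heat released by hot stream: Q = 2680 × 1.04 × (470 − 173) = 827800 kJ/h
Energy balance on cold side (adiabatic exchanger): Q = ṁ_c·Cp_c·(T_c,out − T_c,in)
ṁ_c = 827800 / [4.18 × (36.4 − 3.10)] = 5947.1 kg/h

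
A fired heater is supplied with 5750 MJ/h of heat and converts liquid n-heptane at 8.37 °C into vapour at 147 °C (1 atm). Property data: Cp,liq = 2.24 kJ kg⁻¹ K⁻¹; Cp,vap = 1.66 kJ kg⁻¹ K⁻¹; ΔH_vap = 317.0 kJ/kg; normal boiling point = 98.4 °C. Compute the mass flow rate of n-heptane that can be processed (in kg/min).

Δh = 2.24×(98.4−8.37) + 317.0 + 1.66×(147−98.4) = 599.34 kJ/kg
Q = 5750 MJ/h = 1597.2 kJ/s = 95833 kJ/min
ṁ = Q/Δh = 95833 / 599.34 = 159.9 kg/min

ṁ = 160 kg/min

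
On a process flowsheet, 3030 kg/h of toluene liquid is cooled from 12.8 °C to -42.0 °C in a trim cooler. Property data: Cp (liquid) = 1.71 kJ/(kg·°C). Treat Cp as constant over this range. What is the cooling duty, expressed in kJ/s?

Q_c = 78.9 kJ/s

Q = ṁ·Cp·ΔT = 3030 × 1.71 × (-42.0 − 12.8) = -283940 kJ/h
Converting: 283940 / 3600 s = 78.871 kW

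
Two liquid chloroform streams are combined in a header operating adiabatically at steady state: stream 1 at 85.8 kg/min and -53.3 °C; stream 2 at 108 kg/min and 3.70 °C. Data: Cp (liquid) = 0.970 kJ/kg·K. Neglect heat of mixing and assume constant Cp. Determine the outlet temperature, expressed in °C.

Energy balance with Q = 0: Σ ṁᵢCp,ᵢ(T_out − Tᵢ) = 0
T_out = Σ ṁᵢCp,ᵢTᵢ / Σ ṁᵢCp,ᵢ
      = -4048.3 / 187.99 = -21.535 °C

T_out = -21.5 °C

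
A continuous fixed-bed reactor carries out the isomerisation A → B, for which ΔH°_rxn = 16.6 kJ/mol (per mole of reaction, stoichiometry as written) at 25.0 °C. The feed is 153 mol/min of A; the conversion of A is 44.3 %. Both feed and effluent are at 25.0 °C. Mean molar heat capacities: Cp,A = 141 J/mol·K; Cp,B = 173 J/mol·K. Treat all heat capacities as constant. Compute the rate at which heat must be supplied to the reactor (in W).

Extent of reaction ξ = 0.443 × 153 = 67.779 mol/min
Reaction term: ξ·ΔH°_rxn = 67.779 × 16.6 = 1125.1 kJ/min
Q = ΔH = 1125.1 kJ/min = 18.752 kW
Heat supplied = 18752 W

Q_in = 18800 W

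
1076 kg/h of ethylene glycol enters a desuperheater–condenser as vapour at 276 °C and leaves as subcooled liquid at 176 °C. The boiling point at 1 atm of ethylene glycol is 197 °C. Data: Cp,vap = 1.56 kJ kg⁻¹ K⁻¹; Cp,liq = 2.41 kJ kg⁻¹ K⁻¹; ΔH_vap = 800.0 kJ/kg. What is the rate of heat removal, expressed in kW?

vapour 276→197 °C: -123.24 kJ/kg
condensation at 197 °C: -800 kJ/kg
liquid 197→176 °C: -50.61 kJ/kg
Δh = -123.24 + -800 + -50.61 = -973.85 kJ/kg
Q = ṁ·Δh = 1076 kg/h × -973.85 kJ/kg = -1.0479e+06 kJ/h
|Q| = 291.07 kW

Q_c = 291 kW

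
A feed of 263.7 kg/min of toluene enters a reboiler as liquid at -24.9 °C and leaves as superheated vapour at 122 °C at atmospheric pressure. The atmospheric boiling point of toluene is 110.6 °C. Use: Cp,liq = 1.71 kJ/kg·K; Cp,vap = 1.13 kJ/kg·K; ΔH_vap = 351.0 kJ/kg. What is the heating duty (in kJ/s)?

liquid -24.9→110.6 °C: 231.7 kJ/kg
vaporisation at 110.6 °C: 351 kJ/kg
vapour 110.6→122 °C: 12.882 kJ/kg
Δh = 231.7 + 351 + 12.882 = 595.59 kJ/kg
Q = ṁ·Δh = 263.7 kg/min × 595.59 kJ/kg = 157060 kJ/min
|Q| = 2617.6 kW

Q = 2620 kJ/s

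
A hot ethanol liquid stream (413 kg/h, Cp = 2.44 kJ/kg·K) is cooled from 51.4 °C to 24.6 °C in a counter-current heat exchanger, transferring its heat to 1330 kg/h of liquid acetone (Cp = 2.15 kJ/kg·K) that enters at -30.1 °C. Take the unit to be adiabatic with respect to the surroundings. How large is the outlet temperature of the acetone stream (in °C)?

Heat released by hot stream: Q = 413 × 2.44 × (51.4 − 24.6) = 27007 kJ/h
Energy balance on cold side (adiabatic exchanger): Q = ṁ_c·Cp_c·(T_c,out − T_c,in)
T_c,out = -30.1 + 27007/(1330 × 2.15) = -20.655 °C

T_c,out = -20.7 °C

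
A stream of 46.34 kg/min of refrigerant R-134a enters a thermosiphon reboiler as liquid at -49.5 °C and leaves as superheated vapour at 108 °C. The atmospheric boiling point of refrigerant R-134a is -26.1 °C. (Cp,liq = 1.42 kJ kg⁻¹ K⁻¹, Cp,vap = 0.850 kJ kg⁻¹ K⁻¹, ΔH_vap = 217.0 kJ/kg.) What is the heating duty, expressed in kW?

liquid -49.5→-26.1 °C: 33.228 kJ/kg
vaporisation at -26.1 °C: 217 kJ/kg
vapour -26.1→108 °C: 113.98 kJ/kg
Δh = 33.228 + 217 + 113.98 = 364.21 kJ/kg
Q = ṁ·Δh = 46.34 kg/min × 364.21 kJ/kg = 16878 kJ/min
|Q| = 281.29 kW

Q = 281 kW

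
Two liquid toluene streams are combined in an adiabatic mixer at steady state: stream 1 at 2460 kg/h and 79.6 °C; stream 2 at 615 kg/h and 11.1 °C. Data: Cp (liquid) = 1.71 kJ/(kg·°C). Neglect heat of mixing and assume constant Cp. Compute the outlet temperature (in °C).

Energy balance with Q = 0: Σ ṁᵢCp,ᵢ(T_out − Tᵢ) = 0
Σ ṁᵢCp,ᵢTᵢ = 2460×1.71×79.6 + 615×1.71×11.1 = 346520
Σ ṁᵢCp,ᵢ = 2460×1.71 + 615×1.71 = 5258.2
T_out = 346520 / 5258.2 = 65.9 °C

T_out = 65.9 °C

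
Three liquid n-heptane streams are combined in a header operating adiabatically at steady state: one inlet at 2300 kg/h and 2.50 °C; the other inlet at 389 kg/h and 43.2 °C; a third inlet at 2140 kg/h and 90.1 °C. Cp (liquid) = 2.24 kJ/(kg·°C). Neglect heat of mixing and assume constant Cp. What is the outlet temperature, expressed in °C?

Energy balance with Q = 0: Σ ṁᵢCp,ᵢ(T_out − Tᵢ) = 0
T_out = Σ ṁᵢCp,ᵢTᵢ / Σ ṁᵢCp,ᵢ
      = 482430 / 10817 = 44.599 °C

T_out = 44.6 °C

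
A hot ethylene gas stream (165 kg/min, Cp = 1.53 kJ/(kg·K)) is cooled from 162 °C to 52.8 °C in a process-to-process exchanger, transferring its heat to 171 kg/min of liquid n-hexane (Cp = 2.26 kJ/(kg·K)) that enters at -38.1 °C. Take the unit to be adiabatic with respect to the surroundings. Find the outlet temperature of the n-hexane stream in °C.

Heat released by hot stream: Q = 165 × 1.53 × (162 − 52.8) = 27568 kJ/min
Energy balance on cold side (adiabatic exchanger): Q = ṁ_c·Cp_c·(T_c,out − T_c,in)
T_c,out = -38.1 + 27568/(171 × 2.26) = 33.233 °C

T_c,out = 33.2 °C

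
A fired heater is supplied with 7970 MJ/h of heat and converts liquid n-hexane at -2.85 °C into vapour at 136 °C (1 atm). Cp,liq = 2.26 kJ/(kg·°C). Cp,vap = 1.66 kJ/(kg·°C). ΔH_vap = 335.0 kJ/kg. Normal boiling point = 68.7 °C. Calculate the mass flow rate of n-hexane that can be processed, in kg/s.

Δh = 2.26×(68.7−-2.85) + 335.0 + 1.66×(136−68.7) = 608.42 kJ/kg
Q = 7970 MJ/h = 2213.9 kJ/s = 2213.9 kJ/s
ṁ = Q/Δh = 2213.9 / 608.42 = 3.6387 kg/s

ṁ = 3.64 kg/s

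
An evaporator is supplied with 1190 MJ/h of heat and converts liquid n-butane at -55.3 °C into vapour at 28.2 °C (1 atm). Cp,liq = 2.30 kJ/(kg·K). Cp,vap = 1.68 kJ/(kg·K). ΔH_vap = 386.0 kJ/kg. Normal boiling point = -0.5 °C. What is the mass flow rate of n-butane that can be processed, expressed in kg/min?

Δh = 2.30×(-0.5−-55.3) + 386.0 + 1.68×(28.2−-0.5) = 560.26 kJ/kg
Q = 1190 MJ/h = 330.56 kJ/s = 19833 kJ/min
ṁ = Q/Δh = 19833 / 560.26 = 35.4 kg/min

ṁ = 35.4 kg/min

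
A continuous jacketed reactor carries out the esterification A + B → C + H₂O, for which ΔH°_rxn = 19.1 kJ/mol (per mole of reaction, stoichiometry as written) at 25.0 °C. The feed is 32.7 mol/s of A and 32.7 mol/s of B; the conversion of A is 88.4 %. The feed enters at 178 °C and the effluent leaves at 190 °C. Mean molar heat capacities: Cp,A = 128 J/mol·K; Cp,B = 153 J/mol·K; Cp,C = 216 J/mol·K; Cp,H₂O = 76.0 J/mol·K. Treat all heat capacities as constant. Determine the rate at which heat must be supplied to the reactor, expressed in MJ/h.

Q_in = 2570 MJ/h

Extent of reaction ξ = 0.884 × 32.7 = 28.907 mol/s
Reaction term: ξ·ΔH°_rxn = 28.907 × 19.1 = 552.12 kJ/s
Sensible, feed 178→25 °C: -1405.9 kJ/s
Outlet flows (mol/s): A 3.7932, B 3.7932, C 28.907, H₂O 28.907
Sensible, products 25→190 °C: 1568.6 kJ/s
Q = ΔH = 714.85 kJ/s = 714.85 kW
Heat supplied = 2573.5 MJ/h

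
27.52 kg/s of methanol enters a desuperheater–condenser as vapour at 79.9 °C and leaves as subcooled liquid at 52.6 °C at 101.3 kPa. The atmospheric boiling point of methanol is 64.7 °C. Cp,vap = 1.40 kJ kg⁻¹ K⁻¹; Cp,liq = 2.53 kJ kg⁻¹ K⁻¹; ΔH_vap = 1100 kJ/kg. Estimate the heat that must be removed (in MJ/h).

Q_c = 114000 MJ/h

vapour 79.9→64.7 °C: -21.28 kJ/kg
condensation at 64.7 °C: -1100 kJ/kg
liquid 64.7→52.6 °C: -30.613 kJ/kg
Δh = -21.28 + -1100 + -30.613 = -1151.9 kJ/kg
Q = ṁ·Δh = 27.52 kg/s × -1151.9 kJ/kg = -31700 kJ/s
|Q| = 31700 kW = 114120 MJ/h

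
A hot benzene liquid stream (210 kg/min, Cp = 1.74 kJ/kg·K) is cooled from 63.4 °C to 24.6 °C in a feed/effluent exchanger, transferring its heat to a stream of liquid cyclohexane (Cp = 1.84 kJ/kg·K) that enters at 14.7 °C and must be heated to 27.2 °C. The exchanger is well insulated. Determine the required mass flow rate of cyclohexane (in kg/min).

ṁ_c = 616 kg/min

Heat released by hot stream: Q = 210 × 1.74 × (63.4 − 24.6) = 14178 kJ/min
Energy balance on cold side (adiabatic exchanger): Q = ṁ_c·Cp_c·(T_c,out − T_c,in)
ṁ_c = 14178 / [1.84 × (27.2 − 14.7)] = 616.41 kg/min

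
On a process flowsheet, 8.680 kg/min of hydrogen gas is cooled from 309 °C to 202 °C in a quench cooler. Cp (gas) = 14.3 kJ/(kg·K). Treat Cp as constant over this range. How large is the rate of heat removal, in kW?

Q = ṁ·Cp·ΔT = 8.680 × 14.3 × (202 − 309) = -13281 kJ/min
Converting: 13281 / 60 s = 221.35 kW

Q_c = 221 kW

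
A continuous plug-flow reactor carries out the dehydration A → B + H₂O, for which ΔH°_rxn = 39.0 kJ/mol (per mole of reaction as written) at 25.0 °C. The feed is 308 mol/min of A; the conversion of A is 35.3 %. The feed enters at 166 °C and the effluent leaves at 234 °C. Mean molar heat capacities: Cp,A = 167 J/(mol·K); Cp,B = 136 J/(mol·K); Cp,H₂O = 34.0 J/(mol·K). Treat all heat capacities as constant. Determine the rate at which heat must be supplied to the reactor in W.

Q_in = 130000 W

Extent of reaction ξ = 0.353 × 308 = 108.72 mol/min
Reaction term: ξ·ΔH°_rxn = 108.72 × 39.0 = 4240.2 kJ/min
Sensible, feed 166→25 °C: -7252.5 kJ/min
Outlet flows (mol/min): A 199.28, B 108.72, H₂O 108.72
Sensible, products 25→234 °C: 10818 kJ/min
Q = ΔH = 7806.1 kJ/min = 130.1 kW
Heat supplied = 130100 W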